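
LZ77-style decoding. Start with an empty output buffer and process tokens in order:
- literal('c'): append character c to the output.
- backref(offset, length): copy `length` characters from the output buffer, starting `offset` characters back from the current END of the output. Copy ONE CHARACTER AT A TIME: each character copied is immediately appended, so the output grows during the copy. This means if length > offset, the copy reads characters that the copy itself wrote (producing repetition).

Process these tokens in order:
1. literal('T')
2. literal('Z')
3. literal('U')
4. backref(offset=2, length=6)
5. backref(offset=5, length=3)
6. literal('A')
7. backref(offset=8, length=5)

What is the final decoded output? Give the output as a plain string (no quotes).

Answer: TZUZUZUZUUZUAZUZUU

Derivation:
Token 1: literal('T'). Output: "T"
Token 2: literal('Z'). Output: "TZ"
Token 3: literal('U'). Output: "TZU"
Token 4: backref(off=2, len=6) (overlapping!). Copied 'ZUZUZU' from pos 1. Output: "TZUZUZUZU"
Token 5: backref(off=5, len=3). Copied 'UZU' from pos 4. Output: "TZUZUZUZUUZU"
Token 6: literal('A'). Output: "TZUZUZUZUUZUA"
Token 7: backref(off=8, len=5). Copied 'ZUZUU' from pos 5. Output: "TZUZUZUZUUZUAZUZUU"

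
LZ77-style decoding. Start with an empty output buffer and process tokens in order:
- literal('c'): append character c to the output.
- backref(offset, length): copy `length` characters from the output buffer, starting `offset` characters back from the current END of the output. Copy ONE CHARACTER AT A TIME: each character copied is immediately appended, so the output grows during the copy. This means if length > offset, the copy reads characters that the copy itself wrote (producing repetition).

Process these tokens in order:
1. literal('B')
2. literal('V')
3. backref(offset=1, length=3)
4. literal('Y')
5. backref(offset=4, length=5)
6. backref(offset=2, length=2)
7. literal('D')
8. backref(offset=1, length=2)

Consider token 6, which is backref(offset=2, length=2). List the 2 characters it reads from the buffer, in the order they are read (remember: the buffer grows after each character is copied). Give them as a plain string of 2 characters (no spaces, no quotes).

Token 1: literal('B'). Output: "B"
Token 2: literal('V'). Output: "BV"
Token 3: backref(off=1, len=3) (overlapping!). Copied 'VVV' from pos 1. Output: "BVVVV"
Token 4: literal('Y'). Output: "BVVVVY"
Token 5: backref(off=4, len=5) (overlapping!). Copied 'VVVYV' from pos 2. Output: "BVVVVYVVVYV"
Token 6: backref(off=2, len=2). Buffer before: "BVVVVYVVVYV" (len 11)
  byte 1: read out[9]='Y', append. Buffer now: "BVVVVYVVVYVY"
  byte 2: read out[10]='V', append. Buffer now: "BVVVVYVVVYVYV"

Answer: YV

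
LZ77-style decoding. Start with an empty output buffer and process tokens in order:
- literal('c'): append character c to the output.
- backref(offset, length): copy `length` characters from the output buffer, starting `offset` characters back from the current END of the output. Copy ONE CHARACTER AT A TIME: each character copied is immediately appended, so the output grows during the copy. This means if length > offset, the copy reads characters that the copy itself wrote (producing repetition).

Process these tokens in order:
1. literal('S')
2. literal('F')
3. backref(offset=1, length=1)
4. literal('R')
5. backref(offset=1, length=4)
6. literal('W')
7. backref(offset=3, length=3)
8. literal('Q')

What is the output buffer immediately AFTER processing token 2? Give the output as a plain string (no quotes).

Answer: SF

Derivation:
Token 1: literal('S'). Output: "S"
Token 2: literal('F'). Output: "SF"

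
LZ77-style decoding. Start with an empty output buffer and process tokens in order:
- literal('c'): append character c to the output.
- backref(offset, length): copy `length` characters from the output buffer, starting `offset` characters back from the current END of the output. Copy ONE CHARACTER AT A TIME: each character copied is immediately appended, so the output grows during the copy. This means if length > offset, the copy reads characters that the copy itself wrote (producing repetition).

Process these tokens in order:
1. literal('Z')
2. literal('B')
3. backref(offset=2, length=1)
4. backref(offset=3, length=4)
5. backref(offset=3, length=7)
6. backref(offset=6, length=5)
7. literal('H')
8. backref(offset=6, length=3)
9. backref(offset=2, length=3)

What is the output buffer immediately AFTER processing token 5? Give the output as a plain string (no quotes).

Token 1: literal('Z'). Output: "Z"
Token 2: literal('B'). Output: "ZB"
Token 3: backref(off=2, len=1). Copied 'Z' from pos 0. Output: "ZBZ"
Token 4: backref(off=3, len=4) (overlapping!). Copied 'ZBZZ' from pos 0. Output: "ZBZZBZZ"
Token 5: backref(off=3, len=7) (overlapping!). Copied 'BZZBZZB' from pos 4. Output: "ZBZZBZZBZZBZZB"

Answer: ZBZZBZZBZZBZZB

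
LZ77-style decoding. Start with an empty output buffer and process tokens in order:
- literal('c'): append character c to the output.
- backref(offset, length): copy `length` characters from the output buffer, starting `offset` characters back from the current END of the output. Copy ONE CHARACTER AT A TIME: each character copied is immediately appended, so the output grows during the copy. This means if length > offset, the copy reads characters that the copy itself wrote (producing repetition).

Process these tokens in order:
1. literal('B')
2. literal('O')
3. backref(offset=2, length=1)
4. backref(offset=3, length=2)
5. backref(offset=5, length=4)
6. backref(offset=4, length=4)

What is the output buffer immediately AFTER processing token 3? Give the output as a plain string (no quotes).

Answer: BOB

Derivation:
Token 1: literal('B'). Output: "B"
Token 2: literal('O'). Output: "BO"
Token 3: backref(off=2, len=1). Copied 'B' from pos 0. Output: "BOB"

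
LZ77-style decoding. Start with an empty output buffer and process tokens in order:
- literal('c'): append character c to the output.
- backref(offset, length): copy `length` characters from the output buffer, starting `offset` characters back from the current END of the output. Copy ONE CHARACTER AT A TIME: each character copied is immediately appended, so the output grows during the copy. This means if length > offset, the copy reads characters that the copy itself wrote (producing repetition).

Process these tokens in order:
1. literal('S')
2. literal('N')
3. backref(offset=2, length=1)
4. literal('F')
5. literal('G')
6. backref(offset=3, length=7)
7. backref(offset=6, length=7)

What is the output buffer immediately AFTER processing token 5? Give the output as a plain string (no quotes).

Answer: SNSFG

Derivation:
Token 1: literal('S'). Output: "S"
Token 2: literal('N'). Output: "SN"
Token 3: backref(off=2, len=1). Copied 'S' from pos 0. Output: "SNS"
Token 4: literal('F'). Output: "SNSF"
Token 5: literal('G'). Output: "SNSFG"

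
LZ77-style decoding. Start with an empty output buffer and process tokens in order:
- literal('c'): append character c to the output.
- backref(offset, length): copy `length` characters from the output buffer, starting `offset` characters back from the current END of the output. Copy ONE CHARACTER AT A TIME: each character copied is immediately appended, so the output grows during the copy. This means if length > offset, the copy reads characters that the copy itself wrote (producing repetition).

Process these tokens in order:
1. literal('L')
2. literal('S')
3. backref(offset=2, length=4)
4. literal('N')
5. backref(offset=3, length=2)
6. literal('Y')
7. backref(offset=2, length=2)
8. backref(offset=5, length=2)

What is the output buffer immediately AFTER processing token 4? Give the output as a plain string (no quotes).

Answer: LSLSLSN

Derivation:
Token 1: literal('L'). Output: "L"
Token 2: literal('S'). Output: "LS"
Token 3: backref(off=2, len=4) (overlapping!). Copied 'LSLS' from pos 0. Output: "LSLSLS"
Token 4: literal('N'). Output: "LSLSLSN"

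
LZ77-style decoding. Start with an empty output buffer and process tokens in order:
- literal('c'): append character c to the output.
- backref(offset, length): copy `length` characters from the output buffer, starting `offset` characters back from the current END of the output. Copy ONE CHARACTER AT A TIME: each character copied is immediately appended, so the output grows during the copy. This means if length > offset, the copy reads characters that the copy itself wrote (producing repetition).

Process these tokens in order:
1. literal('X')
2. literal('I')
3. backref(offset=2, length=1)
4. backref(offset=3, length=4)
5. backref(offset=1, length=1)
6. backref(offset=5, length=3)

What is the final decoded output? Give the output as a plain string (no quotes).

Answer: XIXXIXXXXIX

Derivation:
Token 1: literal('X'). Output: "X"
Token 2: literal('I'). Output: "XI"
Token 3: backref(off=2, len=1). Copied 'X' from pos 0. Output: "XIX"
Token 4: backref(off=3, len=4) (overlapping!). Copied 'XIXX' from pos 0. Output: "XIXXIXX"
Token 5: backref(off=1, len=1). Copied 'X' from pos 6. Output: "XIXXIXXX"
Token 6: backref(off=5, len=3). Copied 'XIX' from pos 3. Output: "XIXXIXXXXIX"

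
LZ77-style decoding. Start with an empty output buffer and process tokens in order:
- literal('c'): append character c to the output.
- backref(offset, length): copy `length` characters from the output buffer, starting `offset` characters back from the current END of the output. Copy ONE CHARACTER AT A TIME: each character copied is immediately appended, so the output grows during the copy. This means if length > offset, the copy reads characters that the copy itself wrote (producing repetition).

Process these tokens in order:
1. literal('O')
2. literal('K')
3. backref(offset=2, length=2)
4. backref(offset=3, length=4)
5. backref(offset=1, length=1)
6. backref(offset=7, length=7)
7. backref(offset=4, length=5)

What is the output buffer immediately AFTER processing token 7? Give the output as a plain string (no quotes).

Answer: OKOKKOKKKOKKOKKKOKKKO

Derivation:
Token 1: literal('O'). Output: "O"
Token 2: literal('K'). Output: "OK"
Token 3: backref(off=2, len=2). Copied 'OK' from pos 0. Output: "OKOK"
Token 4: backref(off=3, len=4) (overlapping!). Copied 'KOKK' from pos 1. Output: "OKOKKOKK"
Token 5: backref(off=1, len=1). Copied 'K' from pos 7. Output: "OKOKKOKKK"
Token 6: backref(off=7, len=7). Copied 'OKKOKKK' from pos 2. Output: "OKOKKOKKKOKKOKKK"
Token 7: backref(off=4, len=5) (overlapping!). Copied 'OKKKO' from pos 12. Output: "OKOKKOKKKOKKOKKKOKKKO"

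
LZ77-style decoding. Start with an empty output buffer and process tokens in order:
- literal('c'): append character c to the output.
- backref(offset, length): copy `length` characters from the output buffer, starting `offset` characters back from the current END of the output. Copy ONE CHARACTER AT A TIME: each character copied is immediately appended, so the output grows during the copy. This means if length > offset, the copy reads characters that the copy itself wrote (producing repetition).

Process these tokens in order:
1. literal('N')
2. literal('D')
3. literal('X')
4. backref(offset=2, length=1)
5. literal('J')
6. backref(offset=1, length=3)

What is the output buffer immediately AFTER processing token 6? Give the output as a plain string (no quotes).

Answer: NDXDJJJJ

Derivation:
Token 1: literal('N'). Output: "N"
Token 2: literal('D'). Output: "ND"
Token 3: literal('X'). Output: "NDX"
Token 4: backref(off=2, len=1). Copied 'D' from pos 1. Output: "NDXD"
Token 5: literal('J'). Output: "NDXDJ"
Token 6: backref(off=1, len=3) (overlapping!). Copied 'JJJ' from pos 4. Output: "NDXDJJJJ"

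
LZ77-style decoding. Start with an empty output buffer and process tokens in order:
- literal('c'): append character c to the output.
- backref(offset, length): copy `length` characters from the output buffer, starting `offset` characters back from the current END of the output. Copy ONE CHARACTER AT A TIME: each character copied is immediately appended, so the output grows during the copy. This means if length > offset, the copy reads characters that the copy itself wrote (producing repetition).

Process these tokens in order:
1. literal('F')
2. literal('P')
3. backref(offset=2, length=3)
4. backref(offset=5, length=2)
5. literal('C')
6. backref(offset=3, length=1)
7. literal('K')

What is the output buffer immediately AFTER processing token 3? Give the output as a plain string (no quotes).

Answer: FPFPF

Derivation:
Token 1: literal('F'). Output: "F"
Token 2: literal('P'). Output: "FP"
Token 3: backref(off=2, len=3) (overlapping!). Copied 'FPF' from pos 0. Output: "FPFPF"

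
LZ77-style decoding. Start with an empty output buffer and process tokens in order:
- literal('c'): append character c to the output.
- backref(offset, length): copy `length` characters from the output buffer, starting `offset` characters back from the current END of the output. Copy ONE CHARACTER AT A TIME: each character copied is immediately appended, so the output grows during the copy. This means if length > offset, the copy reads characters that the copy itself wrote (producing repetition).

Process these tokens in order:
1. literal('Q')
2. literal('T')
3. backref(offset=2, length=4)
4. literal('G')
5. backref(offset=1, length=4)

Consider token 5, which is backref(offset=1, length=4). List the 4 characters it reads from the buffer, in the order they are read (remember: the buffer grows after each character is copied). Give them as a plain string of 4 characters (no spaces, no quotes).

Answer: GGGG

Derivation:
Token 1: literal('Q'). Output: "Q"
Token 2: literal('T'). Output: "QT"
Token 3: backref(off=2, len=4) (overlapping!). Copied 'QTQT' from pos 0. Output: "QTQTQT"
Token 4: literal('G'). Output: "QTQTQTG"
Token 5: backref(off=1, len=4). Buffer before: "QTQTQTG" (len 7)
  byte 1: read out[6]='G', append. Buffer now: "QTQTQTGG"
  byte 2: read out[7]='G', append. Buffer now: "QTQTQTGGG"
  byte 3: read out[8]='G', append. Buffer now: "QTQTQTGGGG"
  byte 4: read out[9]='G', append. Buffer now: "QTQTQTGGGGG"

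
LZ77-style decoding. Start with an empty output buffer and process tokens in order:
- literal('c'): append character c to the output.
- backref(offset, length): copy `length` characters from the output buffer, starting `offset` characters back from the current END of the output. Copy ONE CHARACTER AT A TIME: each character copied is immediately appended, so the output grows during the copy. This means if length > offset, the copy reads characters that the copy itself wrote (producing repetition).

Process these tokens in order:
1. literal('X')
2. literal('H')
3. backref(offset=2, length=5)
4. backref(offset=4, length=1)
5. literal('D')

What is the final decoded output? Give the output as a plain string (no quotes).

Answer: XHXHXHXHD

Derivation:
Token 1: literal('X'). Output: "X"
Token 2: literal('H'). Output: "XH"
Token 3: backref(off=2, len=5) (overlapping!). Copied 'XHXHX' from pos 0. Output: "XHXHXHX"
Token 4: backref(off=4, len=1). Copied 'H' from pos 3. Output: "XHXHXHXH"
Token 5: literal('D'). Output: "XHXHXHXHD"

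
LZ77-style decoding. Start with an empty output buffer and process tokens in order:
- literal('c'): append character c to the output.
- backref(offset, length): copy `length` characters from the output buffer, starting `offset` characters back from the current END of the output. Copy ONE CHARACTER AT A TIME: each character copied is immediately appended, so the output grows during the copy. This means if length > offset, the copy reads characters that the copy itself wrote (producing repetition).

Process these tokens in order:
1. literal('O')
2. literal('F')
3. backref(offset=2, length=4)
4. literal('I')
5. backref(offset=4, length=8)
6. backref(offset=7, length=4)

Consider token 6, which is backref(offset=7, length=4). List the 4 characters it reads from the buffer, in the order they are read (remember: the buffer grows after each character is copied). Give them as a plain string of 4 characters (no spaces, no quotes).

Token 1: literal('O'). Output: "O"
Token 2: literal('F'). Output: "OF"
Token 3: backref(off=2, len=4) (overlapping!). Copied 'OFOF' from pos 0. Output: "OFOFOF"
Token 4: literal('I'). Output: "OFOFOFI"
Token 5: backref(off=4, len=8) (overlapping!). Copied 'FOFIFOFI' from pos 3. Output: "OFOFOFIFOFIFOFI"
Token 6: backref(off=7, len=4). Buffer before: "OFOFOFIFOFIFOFI" (len 15)
  byte 1: read out[8]='O', append. Buffer now: "OFOFOFIFOFIFOFIO"
  byte 2: read out[9]='F', append. Buffer now: "OFOFOFIFOFIFOFIOF"
  byte 3: read out[10]='I', append. Buffer now: "OFOFOFIFOFIFOFIOFI"
  byte 4: read out[11]='F', append. Buffer now: "OFOFOFIFOFIFOFIOFIF"

Answer: OFIF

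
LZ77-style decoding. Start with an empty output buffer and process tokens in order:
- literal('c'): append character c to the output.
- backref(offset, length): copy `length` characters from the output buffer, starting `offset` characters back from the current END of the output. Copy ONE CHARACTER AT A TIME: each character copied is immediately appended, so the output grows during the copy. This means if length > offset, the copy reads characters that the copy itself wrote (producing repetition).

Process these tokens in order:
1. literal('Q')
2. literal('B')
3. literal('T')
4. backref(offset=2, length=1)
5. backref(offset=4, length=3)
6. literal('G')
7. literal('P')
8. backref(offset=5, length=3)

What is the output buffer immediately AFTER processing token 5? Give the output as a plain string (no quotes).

Token 1: literal('Q'). Output: "Q"
Token 2: literal('B'). Output: "QB"
Token 3: literal('T'). Output: "QBT"
Token 4: backref(off=2, len=1). Copied 'B' from pos 1. Output: "QBTB"
Token 5: backref(off=4, len=3). Copied 'QBT' from pos 0. Output: "QBTBQBT"

Answer: QBTBQBT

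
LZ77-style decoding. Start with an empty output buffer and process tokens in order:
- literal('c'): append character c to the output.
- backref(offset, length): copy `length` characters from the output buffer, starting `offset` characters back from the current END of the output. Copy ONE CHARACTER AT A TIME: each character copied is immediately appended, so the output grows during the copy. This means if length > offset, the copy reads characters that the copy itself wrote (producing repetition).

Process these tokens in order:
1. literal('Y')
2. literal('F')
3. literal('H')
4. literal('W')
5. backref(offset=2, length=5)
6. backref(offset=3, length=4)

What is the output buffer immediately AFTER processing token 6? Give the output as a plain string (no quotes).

Token 1: literal('Y'). Output: "Y"
Token 2: literal('F'). Output: "YF"
Token 3: literal('H'). Output: "YFH"
Token 4: literal('W'). Output: "YFHW"
Token 5: backref(off=2, len=5) (overlapping!). Copied 'HWHWH' from pos 2. Output: "YFHWHWHWH"
Token 6: backref(off=3, len=4) (overlapping!). Copied 'HWHH' from pos 6. Output: "YFHWHWHWHHWHH"

Answer: YFHWHWHWHHWHH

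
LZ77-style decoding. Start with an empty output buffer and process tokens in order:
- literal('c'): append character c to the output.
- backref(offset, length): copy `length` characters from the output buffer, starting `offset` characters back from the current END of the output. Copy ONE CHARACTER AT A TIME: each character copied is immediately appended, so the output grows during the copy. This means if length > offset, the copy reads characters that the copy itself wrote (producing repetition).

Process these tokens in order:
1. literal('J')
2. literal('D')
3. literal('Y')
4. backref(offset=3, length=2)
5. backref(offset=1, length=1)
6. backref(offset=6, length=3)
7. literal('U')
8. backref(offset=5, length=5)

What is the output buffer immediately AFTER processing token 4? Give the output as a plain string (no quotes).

Answer: JDYJD

Derivation:
Token 1: literal('J'). Output: "J"
Token 2: literal('D'). Output: "JD"
Token 3: literal('Y'). Output: "JDY"
Token 4: backref(off=3, len=2). Copied 'JD' from pos 0. Output: "JDYJD"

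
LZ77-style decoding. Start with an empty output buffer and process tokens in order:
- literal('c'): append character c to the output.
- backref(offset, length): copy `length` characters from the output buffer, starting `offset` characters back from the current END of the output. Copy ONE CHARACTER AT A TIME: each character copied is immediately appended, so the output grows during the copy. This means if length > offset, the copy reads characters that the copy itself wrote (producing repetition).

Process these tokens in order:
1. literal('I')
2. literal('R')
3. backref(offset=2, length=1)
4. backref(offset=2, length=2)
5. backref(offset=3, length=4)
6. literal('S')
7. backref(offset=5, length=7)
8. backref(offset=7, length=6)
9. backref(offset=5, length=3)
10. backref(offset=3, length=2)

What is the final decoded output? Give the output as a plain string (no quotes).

Answer: IRIRIIRIISIRIISIRIRIISIRIIRI

Derivation:
Token 1: literal('I'). Output: "I"
Token 2: literal('R'). Output: "IR"
Token 3: backref(off=2, len=1). Copied 'I' from pos 0. Output: "IRI"
Token 4: backref(off=2, len=2). Copied 'RI' from pos 1. Output: "IRIRI"
Token 5: backref(off=3, len=4) (overlapping!). Copied 'IRII' from pos 2. Output: "IRIRIIRII"
Token 6: literal('S'). Output: "IRIRIIRIIS"
Token 7: backref(off=5, len=7) (overlapping!). Copied 'IRIISIR' from pos 5. Output: "IRIRIIRIISIRIISIR"
Token 8: backref(off=7, len=6). Copied 'IRIISI' from pos 10. Output: "IRIRIIRIISIRIISIRIRIISI"
Token 9: backref(off=5, len=3). Copied 'RII' from pos 18. Output: "IRIRIIRIISIRIISIRIRIISIRII"
Token 10: backref(off=3, len=2). Copied 'RI' from pos 23. Output: "IRIRIIRIISIRIISIRIRIISIRIIRI"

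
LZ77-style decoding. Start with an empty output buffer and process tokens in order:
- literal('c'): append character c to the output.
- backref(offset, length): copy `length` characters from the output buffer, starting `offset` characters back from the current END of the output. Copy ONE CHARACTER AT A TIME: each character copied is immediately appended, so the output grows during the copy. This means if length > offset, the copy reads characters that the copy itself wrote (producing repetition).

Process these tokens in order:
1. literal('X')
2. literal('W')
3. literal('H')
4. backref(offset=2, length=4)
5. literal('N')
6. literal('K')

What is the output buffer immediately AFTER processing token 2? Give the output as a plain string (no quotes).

Token 1: literal('X'). Output: "X"
Token 2: literal('W'). Output: "XW"

Answer: XW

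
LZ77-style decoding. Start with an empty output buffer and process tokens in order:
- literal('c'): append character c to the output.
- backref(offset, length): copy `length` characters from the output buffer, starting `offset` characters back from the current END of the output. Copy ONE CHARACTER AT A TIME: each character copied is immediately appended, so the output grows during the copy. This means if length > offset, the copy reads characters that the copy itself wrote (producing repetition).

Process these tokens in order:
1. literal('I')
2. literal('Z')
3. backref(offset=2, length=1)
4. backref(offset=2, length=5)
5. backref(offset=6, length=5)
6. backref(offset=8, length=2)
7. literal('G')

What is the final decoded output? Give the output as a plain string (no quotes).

Answer: IZIZIZIZIZIZIZIG

Derivation:
Token 1: literal('I'). Output: "I"
Token 2: literal('Z'). Output: "IZ"
Token 3: backref(off=2, len=1). Copied 'I' from pos 0. Output: "IZI"
Token 4: backref(off=2, len=5) (overlapping!). Copied 'ZIZIZ' from pos 1. Output: "IZIZIZIZ"
Token 5: backref(off=6, len=5). Copied 'IZIZI' from pos 2. Output: "IZIZIZIZIZIZI"
Token 6: backref(off=8, len=2). Copied 'ZI' from pos 5. Output: "IZIZIZIZIZIZIZI"
Token 7: literal('G'). Output: "IZIZIZIZIZIZIZIG"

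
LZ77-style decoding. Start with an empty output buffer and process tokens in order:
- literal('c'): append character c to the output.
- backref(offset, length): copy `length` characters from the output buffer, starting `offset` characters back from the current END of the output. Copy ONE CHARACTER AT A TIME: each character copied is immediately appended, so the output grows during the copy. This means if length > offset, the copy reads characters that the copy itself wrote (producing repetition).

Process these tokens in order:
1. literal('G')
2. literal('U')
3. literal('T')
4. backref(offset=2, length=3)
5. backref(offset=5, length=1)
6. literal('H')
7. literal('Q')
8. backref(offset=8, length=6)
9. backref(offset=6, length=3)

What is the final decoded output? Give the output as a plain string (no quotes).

Token 1: literal('G'). Output: "G"
Token 2: literal('U'). Output: "GU"
Token 3: literal('T'). Output: "GUT"
Token 4: backref(off=2, len=3) (overlapping!). Copied 'UTU' from pos 1. Output: "GUTUTU"
Token 5: backref(off=5, len=1). Copied 'U' from pos 1. Output: "GUTUTUU"
Token 6: literal('H'). Output: "GUTUTUUH"
Token 7: literal('Q'). Output: "GUTUTUUHQ"
Token 8: backref(off=8, len=6). Copied 'UTUTUU' from pos 1. Output: "GUTUTUUHQUTUTUU"
Token 9: backref(off=6, len=3). Copied 'UTU' from pos 9. Output: "GUTUTUUHQUTUTUUUTU"

Answer: GUTUTUUHQUTUTUUUTU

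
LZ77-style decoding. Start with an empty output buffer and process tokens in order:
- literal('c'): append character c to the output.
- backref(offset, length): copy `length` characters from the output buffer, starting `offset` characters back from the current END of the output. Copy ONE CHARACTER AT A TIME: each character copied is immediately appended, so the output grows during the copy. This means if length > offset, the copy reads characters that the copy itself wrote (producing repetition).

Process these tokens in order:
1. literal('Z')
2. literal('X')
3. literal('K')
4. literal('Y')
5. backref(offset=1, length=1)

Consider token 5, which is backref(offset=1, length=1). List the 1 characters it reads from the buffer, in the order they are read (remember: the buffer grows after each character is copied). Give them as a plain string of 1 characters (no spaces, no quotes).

Token 1: literal('Z'). Output: "Z"
Token 2: literal('X'). Output: "ZX"
Token 3: literal('K'). Output: "ZXK"
Token 4: literal('Y'). Output: "ZXKY"
Token 5: backref(off=1, len=1). Buffer before: "ZXKY" (len 4)
  byte 1: read out[3]='Y', append. Buffer now: "ZXKYY"

Answer: Y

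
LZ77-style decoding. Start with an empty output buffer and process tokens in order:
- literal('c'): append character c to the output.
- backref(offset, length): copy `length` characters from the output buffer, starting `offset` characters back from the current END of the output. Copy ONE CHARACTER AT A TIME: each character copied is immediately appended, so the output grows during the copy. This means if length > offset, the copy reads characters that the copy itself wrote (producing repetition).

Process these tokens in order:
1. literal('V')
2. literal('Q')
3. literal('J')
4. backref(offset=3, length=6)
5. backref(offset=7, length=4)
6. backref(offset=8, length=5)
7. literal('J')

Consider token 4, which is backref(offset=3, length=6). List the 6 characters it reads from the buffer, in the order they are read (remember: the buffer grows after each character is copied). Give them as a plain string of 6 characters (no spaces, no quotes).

Token 1: literal('V'). Output: "V"
Token 2: literal('Q'). Output: "VQ"
Token 3: literal('J'). Output: "VQJ"
Token 4: backref(off=3, len=6). Buffer before: "VQJ" (len 3)
  byte 1: read out[0]='V', append. Buffer now: "VQJV"
  byte 2: read out[1]='Q', append. Buffer now: "VQJVQ"
  byte 3: read out[2]='J', append. Buffer now: "VQJVQJ"
  byte 4: read out[3]='V', append. Buffer now: "VQJVQJV"
  byte 5: read out[4]='Q', append. Buffer now: "VQJVQJVQ"
  byte 6: read out[5]='J', append. Buffer now: "VQJVQJVQJ"

Answer: VQJVQJ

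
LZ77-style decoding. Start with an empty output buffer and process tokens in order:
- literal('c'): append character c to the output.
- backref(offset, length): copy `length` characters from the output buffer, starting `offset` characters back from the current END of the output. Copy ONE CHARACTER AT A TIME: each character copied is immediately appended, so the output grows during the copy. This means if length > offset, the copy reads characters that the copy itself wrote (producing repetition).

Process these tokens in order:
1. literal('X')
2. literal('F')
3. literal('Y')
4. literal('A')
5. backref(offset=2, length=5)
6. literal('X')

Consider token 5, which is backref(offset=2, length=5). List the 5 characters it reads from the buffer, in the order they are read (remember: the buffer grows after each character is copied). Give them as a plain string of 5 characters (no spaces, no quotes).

Token 1: literal('X'). Output: "X"
Token 2: literal('F'). Output: "XF"
Token 3: literal('Y'). Output: "XFY"
Token 4: literal('A'). Output: "XFYA"
Token 5: backref(off=2, len=5). Buffer before: "XFYA" (len 4)
  byte 1: read out[2]='Y', append. Buffer now: "XFYAY"
  byte 2: read out[3]='A', append. Buffer now: "XFYAYA"
  byte 3: read out[4]='Y', append. Buffer now: "XFYAYAY"
  byte 4: read out[5]='A', append. Buffer now: "XFYAYAYA"
  byte 5: read out[6]='Y', append. Buffer now: "XFYAYAYAY"

Answer: YAYAY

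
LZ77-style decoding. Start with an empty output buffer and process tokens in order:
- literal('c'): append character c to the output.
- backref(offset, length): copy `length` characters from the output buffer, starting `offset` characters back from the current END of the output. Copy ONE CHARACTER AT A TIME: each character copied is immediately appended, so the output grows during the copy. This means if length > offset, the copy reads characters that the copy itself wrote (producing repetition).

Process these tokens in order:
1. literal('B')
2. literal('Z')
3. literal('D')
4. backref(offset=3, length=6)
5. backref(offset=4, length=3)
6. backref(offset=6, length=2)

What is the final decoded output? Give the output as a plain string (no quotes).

Token 1: literal('B'). Output: "B"
Token 2: literal('Z'). Output: "BZ"
Token 3: literal('D'). Output: "BZD"
Token 4: backref(off=3, len=6) (overlapping!). Copied 'BZDBZD' from pos 0. Output: "BZDBZDBZD"
Token 5: backref(off=4, len=3). Copied 'DBZ' from pos 5. Output: "BZDBZDBZDDBZ"
Token 6: backref(off=6, len=2). Copied 'BZ' from pos 6. Output: "BZDBZDBZDDBZBZ"

Answer: BZDBZDBZDDBZBZ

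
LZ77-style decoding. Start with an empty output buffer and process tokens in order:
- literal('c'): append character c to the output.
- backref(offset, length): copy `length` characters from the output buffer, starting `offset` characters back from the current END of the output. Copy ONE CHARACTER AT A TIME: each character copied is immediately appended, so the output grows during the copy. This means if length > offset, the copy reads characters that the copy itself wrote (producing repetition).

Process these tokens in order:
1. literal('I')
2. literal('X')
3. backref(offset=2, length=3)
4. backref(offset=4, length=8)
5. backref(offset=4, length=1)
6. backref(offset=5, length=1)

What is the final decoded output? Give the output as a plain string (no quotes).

Answer: IXIXIXIXIXIXIXX

Derivation:
Token 1: literal('I'). Output: "I"
Token 2: literal('X'). Output: "IX"
Token 3: backref(off=2, len=3) (overlapping!). Copied 'IXI' from pos 0. Output: "IXIXI"
Token 4: backref(off=4, len=8) (overlapping!). Copied 'XIXIXIXI' from pos 1. Output: "IXIXIXIXIXIXI"
Token 5: backref(off=4, len=1). Copied 'X' from pos 9. Output: "IXIXIXIXIXIXIX"
Token 6: backref(off=5, len=1). Copied 'X' from pos 9. Output: "IXIXIXIXIXIXIXX"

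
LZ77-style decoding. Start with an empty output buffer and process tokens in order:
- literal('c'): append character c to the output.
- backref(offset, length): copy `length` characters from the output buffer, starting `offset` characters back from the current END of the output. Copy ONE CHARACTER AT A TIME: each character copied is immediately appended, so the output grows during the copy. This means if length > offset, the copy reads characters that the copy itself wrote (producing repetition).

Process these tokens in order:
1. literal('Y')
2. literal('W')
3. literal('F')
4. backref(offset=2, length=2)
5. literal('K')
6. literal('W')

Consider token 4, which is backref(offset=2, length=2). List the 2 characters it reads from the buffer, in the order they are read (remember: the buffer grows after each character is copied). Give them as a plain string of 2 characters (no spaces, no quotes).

Token 1: literal('Y'). Output: "Y"
Token 2: literal('W'). Output: "YW"
Token 3: literal('F'). Output: "YWF"
Token 4: backref(off=2, len=2). Buffer before: "YWF" (len 3)
  byte 1: read out[1]='W', append. Buffer now: "YWFW"
  byte 2: read out[2]='F', append. Buffer now: "YWFWF"

Answer: WF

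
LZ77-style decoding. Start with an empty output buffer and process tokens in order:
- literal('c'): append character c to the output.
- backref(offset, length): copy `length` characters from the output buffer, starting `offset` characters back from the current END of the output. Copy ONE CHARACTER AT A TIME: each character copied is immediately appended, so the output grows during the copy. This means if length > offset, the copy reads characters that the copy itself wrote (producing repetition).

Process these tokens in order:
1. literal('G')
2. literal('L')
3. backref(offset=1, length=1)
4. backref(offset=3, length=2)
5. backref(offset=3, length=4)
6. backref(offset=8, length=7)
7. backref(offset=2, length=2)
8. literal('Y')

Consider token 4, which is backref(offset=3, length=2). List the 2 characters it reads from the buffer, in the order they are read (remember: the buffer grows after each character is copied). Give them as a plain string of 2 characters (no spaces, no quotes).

Token 1: literal('G'). Output: "G"
Token 2: literal('L'). Output: "GL"
Token 3: backref(off=1, len=1). Copied 'L' from pos 1. Output: "GLL"
Token 4: backref(off=3, len=2). Buffer before: "GLL" (len 3)
  byte 1: read out[0]='G', append. Buffer now: "GLLG"
  byte 2: read out[1]='L', append. Buffer now: "GLLGL"

Answer: GL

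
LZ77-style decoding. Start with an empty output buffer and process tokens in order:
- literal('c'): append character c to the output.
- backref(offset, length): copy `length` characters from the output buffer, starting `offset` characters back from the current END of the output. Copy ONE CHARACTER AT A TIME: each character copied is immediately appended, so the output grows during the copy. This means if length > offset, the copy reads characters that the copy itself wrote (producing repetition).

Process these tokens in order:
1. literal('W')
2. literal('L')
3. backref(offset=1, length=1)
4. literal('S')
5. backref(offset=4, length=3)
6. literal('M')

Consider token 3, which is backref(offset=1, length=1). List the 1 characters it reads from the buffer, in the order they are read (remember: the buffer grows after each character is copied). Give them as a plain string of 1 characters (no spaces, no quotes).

Answer: L

Derivation:
Token 1: literal('W'). Output: "W"
Token 2: literal('L'). Output: "WL"
Token 3: backref(off=1, len=1). Buffer before: "WL" (len 2)
  byte 1: read out[1]='L', append. Buffer now: "WLL"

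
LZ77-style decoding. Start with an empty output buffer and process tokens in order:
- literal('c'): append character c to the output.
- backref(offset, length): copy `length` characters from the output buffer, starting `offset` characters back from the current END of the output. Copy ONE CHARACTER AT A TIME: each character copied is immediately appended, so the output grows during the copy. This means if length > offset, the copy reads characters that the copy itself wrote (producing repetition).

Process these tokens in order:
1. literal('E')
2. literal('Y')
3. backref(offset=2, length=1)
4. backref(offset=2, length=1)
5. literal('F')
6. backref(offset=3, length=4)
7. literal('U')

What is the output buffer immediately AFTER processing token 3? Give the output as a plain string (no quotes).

Answer: EYE

Derivation:
Token 1: literal('E'). Output: "E"
Token 2: literal('Y'). Output: "EY"
Token 3: backref(off=2, len=1). Copied 'E' from pos 0. Output: "EYE"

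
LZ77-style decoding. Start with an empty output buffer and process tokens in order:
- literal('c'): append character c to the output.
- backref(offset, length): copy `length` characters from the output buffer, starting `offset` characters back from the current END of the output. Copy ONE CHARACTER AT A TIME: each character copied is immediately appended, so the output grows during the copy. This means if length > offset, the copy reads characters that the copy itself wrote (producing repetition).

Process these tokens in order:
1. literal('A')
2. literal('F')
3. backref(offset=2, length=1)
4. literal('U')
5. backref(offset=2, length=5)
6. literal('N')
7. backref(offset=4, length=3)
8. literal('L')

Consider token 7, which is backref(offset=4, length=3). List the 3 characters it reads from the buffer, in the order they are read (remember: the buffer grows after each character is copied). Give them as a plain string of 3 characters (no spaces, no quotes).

Answer: AUA

Derivation:
Token 1: literal('A'). Output: "A"
Token 2: literal('F'). Output: "AF"
Token 3: backref(off=2, len=1). Copied 'A' from pos 0. Output: "AFA"
Token 4: literal('U'). Output: "AFAU"
Token 5: backref(off=2, len=5) (overlapping!). Copied 'AUAUA' from pos 2. Output: "AFAUAUAUA"
Token 6: literal('N'). Output: "AFAUAUAUAN"
Token 7: backref(off=4, len=3). Buffer before: "AFAUAUAUAN" (len 10)
  byte 1: read out[6]='A', append. Buffer now: "AFAUAUAUANA"
  byte 2: read out[7]='U', append. Buffer now: "AFAUAUAUANAU"
  byte 3: read out[8]='A', append. Buffer now: "AFAUAUAUANAUA"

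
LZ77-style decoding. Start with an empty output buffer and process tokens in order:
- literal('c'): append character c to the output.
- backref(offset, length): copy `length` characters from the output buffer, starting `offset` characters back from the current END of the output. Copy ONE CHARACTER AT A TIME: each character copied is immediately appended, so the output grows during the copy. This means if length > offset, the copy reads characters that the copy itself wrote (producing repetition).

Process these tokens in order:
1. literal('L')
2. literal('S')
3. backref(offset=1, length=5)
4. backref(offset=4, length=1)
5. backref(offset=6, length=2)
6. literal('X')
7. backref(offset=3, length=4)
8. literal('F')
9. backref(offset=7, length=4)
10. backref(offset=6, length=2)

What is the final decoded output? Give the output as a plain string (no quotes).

Token 1: literal('L'). Output: "L"
Token 2: literal('S'). Output: "LS"
Token 3: backref(off=1, len=5) (overlapping!). Copied 'SSSSS' from pos 1. Output: "LSSSSSS"
Token 4: backref(off=4, len=1). Copied 'S' from pos 3. Output: "LSSSSSSS"
Token 5: backref(off=6, len=2). Copied 'SS' from pos 2. Output: "LSSSSSSSSS"
Token 6: literal('X'). Output: "LSSSSSSSSSX"
Token 7: backref(off=3, len=4) (overlapping!). Copied 'SSXS' from pos 8. Output: "LSSSSSSSSSXSSXS"
Token 8: literal('F'). Output: "LSSSSSSSSSXSSXSF"
Token 9: backref(off=7, len=4). Copied 'SXSS' from pos 9. Output: "LSSSSSSSSSXSSXSFSXSS"
Token 10: backref(off=6, len=2). Copied 'SF' from pos 14. Output: "LSSSSSSSSSXSSXSFSXSSSF"

Answer: LSSSSSSSSSXSSXSFSXSSSF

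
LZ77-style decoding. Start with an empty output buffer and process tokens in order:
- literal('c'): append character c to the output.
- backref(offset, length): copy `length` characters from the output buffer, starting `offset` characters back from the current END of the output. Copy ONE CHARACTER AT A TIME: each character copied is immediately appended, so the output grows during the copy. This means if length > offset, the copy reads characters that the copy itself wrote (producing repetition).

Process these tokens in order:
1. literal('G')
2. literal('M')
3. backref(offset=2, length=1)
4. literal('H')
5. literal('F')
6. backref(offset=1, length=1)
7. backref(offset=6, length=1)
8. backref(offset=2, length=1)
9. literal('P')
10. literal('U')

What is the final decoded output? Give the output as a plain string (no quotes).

Answer: GMGHFFGFPU

Derivation:
Token 1: literal('G'). Output: "G"
Token 2: literal('M'). Output: "GM"
Token 3: backref(off=2, len=1). Copied 'G' from pos 0. Output: "GMG"
Token 4: literal('H'). Output: "GMGH"
Token 5: literal('F'). Output: "GMGHF"
Token 6: backref(off=1, len=1). Copied 'F' from pos 4. Output: "GMGHFF"
Token 7: backref(off=6, len=1). Copied 'G' from pos 0. Output: "GMGHFFG"
Token 8: backref(off=2, len=1). Copied 'F' from pos 5. Output: "GMGHFFGF"
Token 9: literal('P'). Output: "GMGHFFGFP"
Token 10: literal('U'). Output: "GMGHFFGFPU"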